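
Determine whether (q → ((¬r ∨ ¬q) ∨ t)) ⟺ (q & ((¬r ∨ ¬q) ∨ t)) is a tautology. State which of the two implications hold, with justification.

(→) This fails. Under q = F, r = F, t = F, the left side is true but the right side is false.

(←) Assume the antecedent. If r is true, the antecedent forces (q = T, r = T, t = T), and q → ((¬r ∨ ¬q) ∨ t) holds there. If r is false, q → ((¬r ∨ ¬q) ∨ t) reduces to true regardless of the other variables. Either way q → ((¬r ∨ ¬q) ∨ t) holds.

Only the reverse direction holds.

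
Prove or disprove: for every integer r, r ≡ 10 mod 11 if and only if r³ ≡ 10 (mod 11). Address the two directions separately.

Converse. For the converse, argue contrapositively. If r ≢ 10 (mod 11), then r is congruent to one of 0, 1, 2, 3, 4, 5, 6, 7, 8, 9 modulo 11, and these give r³ ≡ 0, 1, 8, 5, 9, 4, 7, 2, 6, 3 respectively — never 10.

Forward direction. Suppose r ≡ 10 mod 11. Write r = 11j + 10. Then (11j + 10)³ = 1331j³ + 3630j² + 3300j + 1000 = 11(121j³ + 330j² + 300j + 90) + 10, so r³ ≡ 10 (mod 11).

Both implications hold.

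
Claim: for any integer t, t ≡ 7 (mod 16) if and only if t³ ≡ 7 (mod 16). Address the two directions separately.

(←) Suppose t³ ≡ 7 (mod 16). The only residue r in {0, …, 15} with r³ ≡ 7 (mod 16) is r = 7, so t ≡ 7 (mod 16).

(→) Suppose t ≡ 7 (mod 16). Write t = 16j + 7. Then (16j + 7)³ = 4096j³ + 5376j² + 2352j + 343 = 16(256j³ + 336j² + 147j + 21) + 7, so t³ ≡ 7 (mod 16).

Both directions hold.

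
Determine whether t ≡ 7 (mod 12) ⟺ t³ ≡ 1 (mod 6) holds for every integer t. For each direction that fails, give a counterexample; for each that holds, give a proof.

[⇒] Suppose t ≡ 7 (mod 12). Then t³ ≡ 7³ = 343 (mod 12), and since 6 ∣ 12, also t³ ≡ 1 (mod 6).

[⇐] This fails: take t = 1. Then 1³ = 1 ≡ 1 (mod 6), yet 1 ≡ 1 (mod 12), not 7.

Only the forward implication holds.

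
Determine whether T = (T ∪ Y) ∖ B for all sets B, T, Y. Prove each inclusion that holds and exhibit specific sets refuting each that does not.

(⊆) This inclusion fails. Take B = {1}, T = {1}, Y = ∅; then 1 ∈ T but 1 ∉ (T ∪ Y) ∖ B.

(⊇) This inclusion fails. Take B = ∅, T = ∅, Y = {1}; then 1 ∈ (T ∪ Y) ∖ B but 1 ∉ T.

Both inclusions fail.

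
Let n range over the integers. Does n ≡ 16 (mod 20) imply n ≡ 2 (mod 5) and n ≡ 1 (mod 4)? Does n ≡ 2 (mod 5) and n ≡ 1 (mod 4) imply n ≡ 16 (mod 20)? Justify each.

(→) This fails: n = 16 gives 16 ≡ 16 (mod 20) but 16 ≡ 1 (mod 5), so the conjunction on the right does not hold.

(←) This fails: n = 17 satisfies both congruences on the right (17 ≡ 2 mod 5 and 17 ≡ 1 mod 4) yet 17 ≡ 17 (mod 20), not 16.

(⇒) fails and (⇐) fails.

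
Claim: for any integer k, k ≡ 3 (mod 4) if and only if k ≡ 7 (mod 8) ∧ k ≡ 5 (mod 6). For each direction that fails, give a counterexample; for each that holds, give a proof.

(⇒) This fails: k = 3 gives 3 ≡ 3 (mod 4) but 3 ≡ 3 (mod 8), so the conjunction on the right does not hold.

(⇐) Conversely, if k ≡ 7 (mod 8) and k ≡ 5 (mod 6), then by the Chinese remainder theorem k ≡ 23 (mod 24). Since 23 ≡ 3 (mod 4) and 4 ∣ 24, we get k ≡ 3 (mod 4).

Only the converse holds.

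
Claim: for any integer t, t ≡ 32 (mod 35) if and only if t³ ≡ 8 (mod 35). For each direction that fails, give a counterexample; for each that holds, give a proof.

(⇒) holds; (⇐) fails.

(⟹) Suppose t ≡ 32 (mod 35). Write t = 35j + 32. Then (35j + 32)³ = 42875j³ + 117600j² + 107520j + 32768 = 35(1225j³ + 3360j² + 3072j + 936) + 8, so t³ ≡ 8 (mod 35).

(⟸) This fails: take t = 2. Then 2³ = 8 ≡ 8 (mod 35), yet 2 ≡ 2 (mod 35), not 32.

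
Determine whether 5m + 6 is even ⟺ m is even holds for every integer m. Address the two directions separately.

The biconditional holds.

[⇒] Suppose 5m + 6 is even. Since 5 is odd, 5m and m have the same parity, so 5m + 6 ≡ m + 6 (mod 2). As 6 is even, 5m + 6 is even exactly when m is even. Thus m is even.

[⇐] Conversely, suppose m is even; write m = 2j. Then 5m + 6 = 5·(2j) + 6 = 2·5j + 6, which is even.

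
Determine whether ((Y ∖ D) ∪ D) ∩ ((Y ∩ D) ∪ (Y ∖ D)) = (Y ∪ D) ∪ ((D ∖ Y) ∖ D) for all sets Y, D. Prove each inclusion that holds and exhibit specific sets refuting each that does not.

(⊆) holds; (⊇) fails.

Forward inclusion. Let x ∈ ((Y ∖ D) ∪ D) ∩ ((Y ∩ D) ∪ (Y ∖ D)). Then either x ∈ Y and x ∉ D; or x ∈ Y ∩ D. In each case x ∈ (Y ∪ D) ∪ ((D ∖ Y) ∖ D), so ((Y ∖ D) ∪ D) ∩ ((Y ∩ D) ∪ (Y ∖ D)) ⊆ (Y ∪ D) ∪ ((D ∖ Y) ∖ D).

Reverse inclusion. This inclusion fails. Take Y = ∅, D = {1}; then 1 ∈ (Y ∪ D) ∪ ((D ∖ Y) ∖ D) but 1 ∉ ((Y ∖ D) ∪ D) ∩ ((Y ∩ D) ∪ (Y ∖ D)).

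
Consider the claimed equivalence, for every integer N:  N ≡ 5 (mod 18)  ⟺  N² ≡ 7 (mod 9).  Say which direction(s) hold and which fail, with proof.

(←) This fails: take N = 4. Then 4² = 16 ≡ 7 (mod 9), yet 4 ≡ 4 (mod 18), not 5.

(→) Suppose N ≡ 5 (mod 18). Then N² ≡ 5² = 25 (mod 18), and since 9 ∣ 18, also N² ≡ 7 (mod 9).

(⇒) holds; (⇐) fails.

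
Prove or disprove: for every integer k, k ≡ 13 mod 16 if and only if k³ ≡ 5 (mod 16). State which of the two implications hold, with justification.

The biconditional holds.

(←) Suppose k³ ≡ 5 (mod 16). The only residue r in {0, …, 15} with r³ ≡ 5 (mod 16) is r = 13, so k ≡ 13 (mod 16).

(→) Suppose k ≡ 13 mod 16. Write k = 16j + 13. Then (16j + 13)³ = 4096j³ + 9984j² + 8112j + 2197 = 16(256j³ + 624j² + 507j + 137) + 5, so k³ ≡ 5 (mod 16).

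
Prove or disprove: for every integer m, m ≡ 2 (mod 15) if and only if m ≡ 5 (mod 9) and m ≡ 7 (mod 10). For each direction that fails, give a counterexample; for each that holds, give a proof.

Only the reverse direction holds.

(⇒) This fails: m = 32 gives 32 ≡ 2 (mod 15) but 32 ≡ 2 (mod 10), so the conjunction on the right does not hold.

(⇐) Conversely, if m ≡ 5 (mod 9) and m ≡ 7 (mod 10), then by the Chinese remainder theorem m ≡ 77 (mod 90). Since 77 ≡ 2 (mod 15) and 15 ∣ 90, we get m ≡ 2 (mod 15).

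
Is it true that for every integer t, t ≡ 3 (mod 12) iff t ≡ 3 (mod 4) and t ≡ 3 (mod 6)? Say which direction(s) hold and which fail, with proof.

(→) Suppose t ≡ 3 (mod 12); write t = 12j + 3. Since 4 ∣ 12, reducing mod 4 gives t ≡ 3 (mod 4); since 6 ∣ 12, reducing mod 6 gives t ≡ 3 (mod 6).

(←) Conversely, if t ≡ 3 (mod 4) and t ≡ 3 (mod 6), then by the Chinese remainder theorem t ≡ 3 (mod 12). This is exactly t ≡ 3 (mod 12).

The biconditional holds.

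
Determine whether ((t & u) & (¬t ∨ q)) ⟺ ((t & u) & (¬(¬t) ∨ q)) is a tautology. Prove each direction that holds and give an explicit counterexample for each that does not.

(⇐) This fails. Under q = F, t = T, u = T, the left side is false but the right side is true.

(⇒) Assume the antecedent. If q is true, the antecedent forces (q = T, t = T, u = T), and (t & u) & (¬(¬t) ∨ q) holds there. If q is false, the antecedent cannot hold. Either way (t & u) & (¬(¬t) ∨ q) holds.

Only the forward direction holds.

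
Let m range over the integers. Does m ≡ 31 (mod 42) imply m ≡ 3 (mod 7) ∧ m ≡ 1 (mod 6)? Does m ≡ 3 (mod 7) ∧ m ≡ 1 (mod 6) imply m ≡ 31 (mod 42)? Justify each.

(⟸) If m ≡ 3 (mod 7) and m ≡ 1 (mod 6), then by the Chinese remainder theorem m ≡ 31 (mod 42). This is exactly m ≡ 31 (mod 42).

(⟹) Suppose m ≡ 31 (mod 42); write m = 42j + 31. Since 7 ∣ 42, reducing mod 7 gives m ≡ 31 ≡ 3 (mod 7); since 6 ∣ 42, reducing mod 6 gives m ≡ 31 ≡ 1 (mod 6).

Equivalent; both directions hold.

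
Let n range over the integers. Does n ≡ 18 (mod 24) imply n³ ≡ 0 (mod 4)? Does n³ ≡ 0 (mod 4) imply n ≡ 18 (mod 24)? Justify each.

(⟹) Suppose n ≡ 18 (mod 24). Then n³ ≡ 18³ = 5832 (mod 24), and since 4 ∣ 24, also n³ ≡ 0 (mod 4).

(⟸) This fails: take n = 0. Then 0³ = 0 ≡ 0 (mod 4), yet 0 ≡ 0 (mod 24), not 18.

Not equivalent: only (⇒) holds.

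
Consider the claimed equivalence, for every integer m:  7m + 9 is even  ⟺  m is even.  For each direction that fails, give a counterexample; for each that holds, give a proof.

Forward direction. This fails: m = 3 gives 7m + 9 = 30, which is even, but 3 is odd, not even.

Converse. This also fails: m = 6 is even, but 7m + 9 = 51 is odd, not even.

(⇒) fails and (⇐) fails.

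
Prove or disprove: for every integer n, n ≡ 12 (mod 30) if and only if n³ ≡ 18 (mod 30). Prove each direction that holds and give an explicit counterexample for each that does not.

Both directions hold; the statement is true.

[⇒] Suppose n ≡ 12 (mod 30). Write n = 30j + 12. Then (30j + 12)³ = 27000j³ + 32400j² + 12960j + 1728 = 30(900j³ + 1080j² + 432j + 57) + 18, so n³ ≡ 18 (mod 30).

[⇐] Conversely, suppose n³ ≡ 18 (mod 30). The only residue r in {0, …, 29} with r³ ≡ 18 (mod 30) is r = 12, so n ≡ 12 (mod 30).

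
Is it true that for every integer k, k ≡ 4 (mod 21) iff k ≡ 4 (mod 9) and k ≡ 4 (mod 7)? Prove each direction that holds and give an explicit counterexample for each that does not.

The forward direction fails; the converse holds.

Forward direction. This fails: k = 25 gives 25 ≡ 4 (mod 21) but 25 ≡ 7 (mod 9), so the conjunction on the right does not hold.

Converse. If k ≡ 4 (mod 9) and k ≡ 4 (mod 7), then by the Chinese remainder theorem k ≡ 4 (mod 63). Since 4 ≡ 4 (mod 21) and 21 ∣ 63, we get k ≡ 4 (mod 21).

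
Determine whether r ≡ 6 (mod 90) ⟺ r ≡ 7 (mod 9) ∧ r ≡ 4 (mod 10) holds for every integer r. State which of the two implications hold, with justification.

Neither direction holds.

[⇒] This fails: r = 6 gives 6 ≡ 6 (mod 90) but 6 ≡ 6 (mod 9), so the conjunction on the right does not hold.

[⇐] This fails: r = 34 satisfies both congruences on the right (34 ≡ 7 mod 9 and 34 ≡ 4 mod 10) yet 34 ≡ 34 (mod 90), not 6.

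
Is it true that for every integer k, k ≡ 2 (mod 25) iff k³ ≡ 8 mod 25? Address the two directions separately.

[⇒] Suppose k ≡ 2 (mod 25). Write k = 25j + 2. Then (25j + 2)³ = 15625j³ + 3750j² + 300j + 8 = 25(625j³ + 150j² + 12j) + 8, so k³ ≡ 8 (mod 25).

[⇐] Conversely, suppose k³ ≡ 8 (mod 25). The only residue r in {0, …, 24} with r³ ≡ 8 (mod 25) is r = 2, so k ≡ 2 (mod 25).

Both implications hold.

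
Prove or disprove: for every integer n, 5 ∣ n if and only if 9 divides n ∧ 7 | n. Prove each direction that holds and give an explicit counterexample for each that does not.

Both directions fail.

(⇒) This fails: take n = 5. Certainly 5 ∣ 5, but 9 ∤ 5.

(⇐) This fails: take n = 63. Both 9 ∣ 63 and 7 ∣ 63, yet 63 is not a multiple of 5 (since 63 = 12·5 + 3), so 5 ∤ 63.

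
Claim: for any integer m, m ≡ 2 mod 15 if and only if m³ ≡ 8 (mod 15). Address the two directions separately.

[⇒] Suppose m ≡ 2 mod 15. Write m = 15j + 2. Then (15j + 2)³ = 3375j³ + 1350j² + 180j + 8 = 15(225j³ + 90j² + 12j) + 8, so m³ ≡ 8 (mod 15).

[⇐] Conversely, suppose m³ ≡ 8 (mod 15). The only residue r in {0, …, 14} with r³ ≡ 8 (mod 15) is r = 2, so m ≡ 2 (mod 15).

Equivalent; both directions hold.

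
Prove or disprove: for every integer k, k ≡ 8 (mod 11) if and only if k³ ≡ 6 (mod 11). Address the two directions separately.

The biconditional holds.

(→) Suppose k ≡ 8 (mod 11). Write k = 11j + 8. Then (11j + 8)³ = 1331j³ + 2904j² + 2112j + 512 = 11(121j³ + 264j² + 192j + 46) + 6, so k³ ≡ 6 (mod 11).

(←) For the converse, argue contrapositively. If k ≢ 8 (mod 11), then k is congruent to one of 0, 1, 2, 3, 4, 5, 6, 7, 9, 10 modulo 11, and these give k³ ≡ 0, 1, 8, 5, 9, 4, 7, 2, 3, 10 respectively — never 6.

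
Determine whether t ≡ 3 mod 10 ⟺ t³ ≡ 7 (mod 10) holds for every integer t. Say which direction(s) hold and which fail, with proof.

The biconditional holds.

(⇒) Suppose t ≡ 3 mod 10. Write t = 10j + 3. Then (10j + 3)³ = 1000j³ + 900j² + 270j + 27 = 10(100j³ + 90j² + 27j + 2) + 7, so t³ ≡ 7 (mod 10).

(⇐) For the converse, argue contrapositively. If t ≢ 3 (mod 10), then t is congruent to one of 0, 1, 2, 4, 5, 6, 7, 8, 9 modulo 10, and these give t³ ≡ 0, 1, 8, 4, 5, 6, 3, 2, 9 respectively — never 7.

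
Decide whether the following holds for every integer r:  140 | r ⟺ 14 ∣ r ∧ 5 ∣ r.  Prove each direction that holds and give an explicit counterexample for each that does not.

The forward direction holds; the converse fails.

(→) If 140 ∣ r, write r = 140q. Since 140 = 10·14, r = 14·(10q), so 14 ∣ r; and since 140 = 28·5, r = 5·(28q), so 5 ∣ r.

(←) This fails: take r = 70. Both 14 ∣ 70 and 5 ∣ 70, yet 70 is not a multiple of 140 (since 70 = 0·140 + 70), so 140 ∤ 70.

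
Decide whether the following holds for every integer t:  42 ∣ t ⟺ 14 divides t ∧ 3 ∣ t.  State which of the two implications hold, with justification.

Both implications hold.

[⇐] Suppose 14 ∣ t and 3 ∣ t. Any common multiple of 14 and 3 is a multiple of their lcm; here gcd(14, 3) = 1, so lcm(14, 3) = 14·3 = 42, so 42 ∣ t.

[⇒] If 42 ∣ t, write t = 42q. Since 42 = 3·14, t = 14·(3q), so 14 ∣ t; and since 42 = 14·3, t = 3·(14q), so 3 ∣ t.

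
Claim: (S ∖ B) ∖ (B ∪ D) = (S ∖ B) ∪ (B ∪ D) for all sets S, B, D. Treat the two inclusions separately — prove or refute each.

(⟹) Let x ∈ (S ∖ B) ∖ (B ∪ D). Then x ∈ S and x ∉ B, D, from which x ∈ (S ∖ B) ∪ (B ∪ D).

(⟸) This inclusion fails. Take S = ∅, B = {1}, D = ∅; then 1 ∈ (S ∖ B) ∪ (B ∪ D) but 1 ∉ (S ∖ B) ∖ (B ∪ D).

The sets are not equal: only the forward inclusion holds.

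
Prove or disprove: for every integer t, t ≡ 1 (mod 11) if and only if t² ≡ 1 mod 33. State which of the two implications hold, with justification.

(→) This fails: take t = 12. Then 12 ≡ 1 (mod 11), but 12² = 144 ≡ 12 (mod 33), not 1.

(←) This fails: take t = 10. Then 10² = 100 ≡ 1 (mod 33), yet 10 ≡ 10 (mod 11), not 1.

Both directions fail.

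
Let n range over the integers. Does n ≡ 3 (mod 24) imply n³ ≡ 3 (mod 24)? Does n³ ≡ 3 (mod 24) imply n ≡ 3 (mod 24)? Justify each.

(←) Suppose n³ ≡ 3 (mod 24). The only residue r in {0, …, 23} with r³ ≡ 3 (mod 24) is r = 3, so n ≡ 3 (mod 24).

(→) Suppose n ≡ 3 (mod 24). Write n = 24j + 3. Then (24j + 3)³ = 13824j³ + 5184j² + 648j + 27 = 24(576j³ + 216j² + 27j + 1) + 3, so n³ ≡ 3 (mod 24).

Both implications hold.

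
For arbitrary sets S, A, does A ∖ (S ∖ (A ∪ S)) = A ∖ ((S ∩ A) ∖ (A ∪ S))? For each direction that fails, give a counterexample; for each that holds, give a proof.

Forward inclusion. Let x ∈ A ∖ (S ∖ (A ∪ S)). Then either x ∈ A and x ∉ S; or x ∈ S ∩ A. In each case x ∈ A ∖ ((S ∩ A) ∖ (A ∪ S)), so A ∖ (S ∖ (A ∪ S)) ⊆ A ∖ ((S ∩ A) ∖ (A ∪ S)).

Reverse inclusion. Let x ∈ A ∖ ((S ∩ A) ∖ (A ∪ S)). Then either x ∈ A and x ∉ S; or x ∈ S ∩ A. In each case x ∈ A ∖ (S ∖ (A ∪ S)), so A ∖ ((S ∩ A) ∖ (A ∪ S)) ⊆ A ∖ (S ∖ (A ∪ S)).

Both inclusions hold; the sets are equal.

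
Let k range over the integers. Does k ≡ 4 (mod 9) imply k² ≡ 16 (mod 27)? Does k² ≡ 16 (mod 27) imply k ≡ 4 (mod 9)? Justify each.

Neither implication holds.

(⟹) This fails: take k = 13. Then 13 ≡ 4 (mod 9), but 13² = 169 ≡ 7 (mod 27), not 16.

(⟸) This fails: take k = 23. Then 23² = 529 ≡ 16 (mod 27), yet 23 ≡ 5 (mod 9), not 4.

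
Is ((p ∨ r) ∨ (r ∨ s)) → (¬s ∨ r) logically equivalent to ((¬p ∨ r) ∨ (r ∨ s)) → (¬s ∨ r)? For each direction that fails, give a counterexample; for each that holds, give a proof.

Equivalent; both directions hold.

[⇒] Assume the antecedent. If r is true, the consequent reduces to true regardless of the other variables. If r is false, the antecedent forces (r = F, p = F, s = F) or (r = F, p = T, s = F), and the consequent holds there. Either way the consequent holds.

[⇐] Assume the antecedent. If r is true, ((p ∨ r) ∨ (r ∨ s)) → (¬s ∨ r) reduces to true regardless of the other variables. If r is false, the antecedent forces (r = F, p = F, s = F) or (r = F, p = T, s = F), and ((p ∨ r) ∨ (r ∨ s)) → (¬s ∨ r) holds there. Either way ((p ∨ r) ∨ (r ∨ s)) → (¬s ∨ r) holds.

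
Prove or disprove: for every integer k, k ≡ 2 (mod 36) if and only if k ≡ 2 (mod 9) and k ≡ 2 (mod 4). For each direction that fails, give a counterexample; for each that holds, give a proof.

Both implications hold.

(⟹) Suppose k ≡ 2 (mod 36); write k = 36j + 2. Since 9 ∣ 36, reducing mod 9 gives k ≡ 2 (mod 9); since 4 ∣ 36, reducing mod 4 gives k ≡ 2 (mod 4).

(⟸) Conversely, if k ≡ 2 (mod 9) and k ≡ 2 (mod 4), then by the Chinese remainder theorem k ≡ 2 (mod 36). This is exactly k ≡ 2 (mod 36).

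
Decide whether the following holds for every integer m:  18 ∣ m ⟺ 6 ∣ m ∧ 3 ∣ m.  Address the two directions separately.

(⇐) This fails: take m = 6. Both 6 ∣ 6 and 3 ∣ 6, yet 6 is not a multiple of 18 (since 6 = 0·18 + 6), so 18 ∤ 6.

(⇒) If 18 ∣ m, write m = 18q. Since 18 = 3·6, m = 6·(3q), so 6 ∣ m; and since 18 = 6·3, m = 3·(6q), so 3 ∣ m.

The forward direction holds; the converse fails.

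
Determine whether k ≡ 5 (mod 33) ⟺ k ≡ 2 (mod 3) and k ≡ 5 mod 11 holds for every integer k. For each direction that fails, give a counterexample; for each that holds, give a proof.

Forward direction. Suppose k ≡ 5 (mod 33); write k = 33j + 5. Since 3 ∣ 33, reducing mod 3 gives k ≡ 5 ≡ 2 (mod 3); since 11 ∣ 33, reducing mod 11 gives k ≡ 5 (mod 11).

Converse. If k ≡ 2 (mod 3) and k ≡ 5 (mod 11), then by the Chinese remainder theorem k ≡ 5 (mod 33). This is exactly k ≡ 5 (mod 33).

Equivalent; both directions hold.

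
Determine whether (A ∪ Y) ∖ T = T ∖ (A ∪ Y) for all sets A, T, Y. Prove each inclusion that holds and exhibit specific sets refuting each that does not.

Both inclusions fail.

Forward inclusion. This inclusion fails. Take A = {1}, T = ∅, Y = ∅; then 1 ∈ (A ∪ Y) ∖ T but 1 ∉ T ∖ (A ∪ Y).

Reverse inclusion. This inclusion fails. Take A = ∅, T = {1}, Y = ∅; then 1 ∈ T ∖ (A ∪ Y) but 1 ∉ (A ∪ Y) ∖ T.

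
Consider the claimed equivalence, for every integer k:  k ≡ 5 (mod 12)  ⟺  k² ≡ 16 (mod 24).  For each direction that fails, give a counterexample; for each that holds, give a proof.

Both directions fail.

[⇒] This fails: take k = 5. Then 5 ≡ 5 (mod 12), but 5² = 25 ≡ 1 (mod 24), not 16.

[⇐] This fails: take k = 4. Then 4² = 16 ≡ 16 (mod 24), yet 4 ≡ 4 (mod 12), not 5.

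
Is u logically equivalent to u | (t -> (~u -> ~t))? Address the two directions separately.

(→) Assume the antecedent. If u is true, u | (t -> (~u -> ~t)) reduces to true regardless of the other variables. If u is false, the antecedent cannot hold. Either way u | (t -> (~u -> ~t)) holds.

(←) This fails. Under u = F, t = F, the left side is false but the right side is true.

Only the forward direction holds.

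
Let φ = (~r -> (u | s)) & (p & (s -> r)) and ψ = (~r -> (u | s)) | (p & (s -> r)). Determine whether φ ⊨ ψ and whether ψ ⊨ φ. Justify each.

Converse. This fails. Under u = T, p = F, r = F, s = F, the left side is false but the right side is true.

Forward direction. Assume the antecedent. If u is true, the consequent reduces to true regardless of the other variables. If u is false, the antecedent forces (u = F, p = T, r = T, s = F) or (u = F, p = T, r = T, s = T), and the consequent holds there. Either way the consequent holds.

Not equivalent: only (⇒) holds.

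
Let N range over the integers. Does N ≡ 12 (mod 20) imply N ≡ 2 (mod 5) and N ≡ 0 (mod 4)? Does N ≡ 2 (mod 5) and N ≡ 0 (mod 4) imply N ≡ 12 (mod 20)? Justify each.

Both implications hold.

(⟹) Suppose N ≡ 12 (mod 20); write N = 20j + 12. Since 5 ∣ 20, reducing mod 5 gives N ≡ 12 ≡ 2 (mod 5); since 4 ∣ 20, reducing mod 4 gives N ≡ 12 ≡ 0 (mod 4).

(⟸) Conversely, if N ≡ 2 (mod 5) and N ≡ 0 (mod 4), then by the Chinese remainder theorem N ≡ 12 (mod 20). This is exactly N ≡ 12 (mod 20).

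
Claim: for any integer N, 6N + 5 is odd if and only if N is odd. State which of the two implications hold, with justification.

Only the converse holds.

(⟹) This fails: take N = 0. Then 6N + 5 = 5, which is odd, yet N = 0 is even, not odd.

(⟸) Suppose N is odd. Since 6 is even, 6N is even for every N, so 6N + 5 has the same parity as 5, which is odd. Hence 6N + 5 is odd.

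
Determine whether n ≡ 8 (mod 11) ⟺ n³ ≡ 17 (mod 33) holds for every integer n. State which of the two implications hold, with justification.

(⟹) This fails: take n = 19. Then 19 ≡ 8 (mod 11), but 19³ = 6859 ≡ 28 (mod 33), not 17.

(⟸) Conversely, the residues r modulo 33 with r³ ≡ 17 (mod 33) are exactly {8}, and each is ≡ 8 (mod 11).

(⇒) fails; (⇐) holds.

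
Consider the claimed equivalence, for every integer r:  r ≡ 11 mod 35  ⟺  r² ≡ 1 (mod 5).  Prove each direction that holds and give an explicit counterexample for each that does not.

(⇒) holds; (⇐) fails.

(→) Suppose r ≡ 11 (mod 35). Then r² ≡ 11² = 121 (mod 35), and since 5 ∣ 35, also r² ≡ 1 (mod 5).

(←) This fails: take r = 1. Then 1² = 1 ≡ 1 (mod 5), yet 1 ≡ 1 (mod 35), not 11.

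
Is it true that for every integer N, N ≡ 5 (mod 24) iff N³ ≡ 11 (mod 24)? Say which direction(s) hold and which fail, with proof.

Forward direction. This fails: take N = 5. Then 5 ≡ 5 (mod 24), but 5³ = 125 ≡ 5 (mod 24), not 11.

Converse. This fails: take N = 11. Then 11³ = 1331 ≡ 11 (mod 24), yet 11 ≡ 11 (mod 24), not 5.

Both directions fail.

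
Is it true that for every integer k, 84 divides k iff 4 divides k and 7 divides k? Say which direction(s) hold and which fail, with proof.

Forward direction. If 84 ∣ k, write k = 84q. Since 84 = 21·4, k = 4·(21q), so 4 ∣ k; and since 84 = 12·7, k = 7·(12q), so 7 ∣ k.

Converse. This fails: take k = 28. Both 4 ∣ 28 and 7 ∣ 28, yet 28 is not a multiple of 84 (since 28 = 0·84 + 28), so 84 ∤ 28.

Not equivalent: only (⇒) holds.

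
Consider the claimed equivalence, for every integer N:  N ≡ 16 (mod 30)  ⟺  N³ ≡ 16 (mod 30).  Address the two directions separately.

(⟹) Suppose N ≡ 16 (mod 30). Write N = 30j + 16. Then (30j + 16)³ = 27000j³ + 43200j² + 23040j + 4096 = 30(900j³ + 1440j² + 768j + 136) + 16, so N³ ≡ 16 (mod 30).

(⟸) Conversely, suppose N³ ≡ 16 (mod 30). The only residue r in {0, …, 29} with r³ ≡ 16 (mod 30) is r = 16, so N ≡ 16 (mod 30).

The biconditional holds.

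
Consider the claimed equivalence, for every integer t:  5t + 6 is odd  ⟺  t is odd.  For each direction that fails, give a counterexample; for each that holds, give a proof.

The biconditional holds.

(⇐) Suppose t is odd; write t = 2j + 1. Then 5t + 6 = 5·(2j + 1) + 6 = 2·5j + 11, which is odd.

(⇒) Suppose 5t + 6 is odd. Since 5 is odd, 5t and t have the same parity, so 5t + 6 ≡ t + 6 (mod 2). As 6 is even, 5t + 6 is odd exactly when t is odd. Thus t is odd.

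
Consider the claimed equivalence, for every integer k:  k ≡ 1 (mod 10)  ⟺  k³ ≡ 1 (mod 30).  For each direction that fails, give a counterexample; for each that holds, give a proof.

(→) This fails: take k = 11. Then 11 ≡ 1 (mod 10), but 11³ = 1331 ≡ 11 (mod 30), not 1.

(←) Conversely, the residues r modulo 30 with r³ ≡ 1 (mod 30) are exactly {1}, and each is ≡ 1 (mod 10).

Only the converse holds.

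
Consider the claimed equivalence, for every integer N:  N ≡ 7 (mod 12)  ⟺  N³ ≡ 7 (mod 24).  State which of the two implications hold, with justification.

(⇒) fails; (⇐) holds.

Forward direction. This fails: take N = 19. Then 19 ≡ 7 (mod 12), but 19³ = 6859 ≡ 19 (mod 24), not 7.

Converse. The residues r modulo 24 with r³ ≡ 7 (mod 24) are exactly {7}, and each is ≡ 7 (mod 12).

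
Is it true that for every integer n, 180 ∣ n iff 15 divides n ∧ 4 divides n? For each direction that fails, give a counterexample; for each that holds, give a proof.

Only the forward direction holds.

(⇒) If 180 ∣ n, write n = 180q. Since 180 = 12·15, n = 15·(12q), so 15 ∣ n; and since 180 = 45·4, n = 4·(45q), so 4 ∣ n.

(⇐) This fails: take n = 60. Both 15 ∣ 60 and 4 ∣ 60, yet 60 is not a multiple of 180 (since 60 = 0·180 + 60), so 180 ∤ 60.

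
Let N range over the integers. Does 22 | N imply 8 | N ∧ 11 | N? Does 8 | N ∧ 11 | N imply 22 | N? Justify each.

Only the reverse direction holds.

(→) This fails: take N = 22. Certainly 22 ∣ 22, but 8 ∤ 22.

(←) Suppose 8 ∣ N and 11 ∣ N. Any common multiple of 8 and 11 is a multiple of their lcm; here gcd(8, 11) = 1, so lcm(8, 11) = 8·11 = 88, so 88 ∣ N. Since 22 ∣ 88, it follows that 22 ∣ N.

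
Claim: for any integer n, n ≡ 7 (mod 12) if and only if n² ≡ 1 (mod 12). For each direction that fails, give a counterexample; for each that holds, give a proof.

The forward direction holds; the converse fails.

[⇐] This fails: take n = 1. Then 1² = 1 ≡ 1 (mod 12), yet 1 ≡ 1 (mod 12), not 7.

[⇒] Suppose n ≡ 7 (mod 12). Write n = 12j + 7. Then (12j + 7)² = 144j² + 168j + 49 = 12(12j² + 14j + 4) + 1, so n² ≡ 1 (mod 12).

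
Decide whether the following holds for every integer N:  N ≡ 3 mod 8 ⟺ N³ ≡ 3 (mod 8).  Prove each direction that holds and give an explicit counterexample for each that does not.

Both directions hold.

Converse. Suppose N³ ≡ 3 (mod 8). The only residue r in {0, …, 7} with r³ ≡ 3 (mod 8) is r = 3, so N ≡ 3 (mod 8).

Forward direction. Suppose N ≡ 3 mod 8. Write N = 8j + 3. Then (8j + 3)³ = 512j³ + 576j² + 216j + 27 = 8(64j³ + 72j² + 27j + 3) + 3, so N³ ≡ 3 (mod 8).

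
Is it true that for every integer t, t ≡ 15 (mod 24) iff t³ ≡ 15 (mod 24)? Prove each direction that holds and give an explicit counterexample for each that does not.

Equivalent; both directions hold.

(→) Suppose t ≡ 15 (mod 24). Write t = 24j + 15. Then (24j + 15)³ = 13824j³ + 25920j² + 16200j + 3375 = 24(576j³ + 1080j² + 675j + 140) + 15, so t³ ≡ 15 (mod 24).

(←) Conversely, suppose t³ ≡ 15 (mod 24). The only residue r in {0, …, 23} with r³ ≡ 15 (mod 24) is r = 15, so t ≡ 15 (mod 24).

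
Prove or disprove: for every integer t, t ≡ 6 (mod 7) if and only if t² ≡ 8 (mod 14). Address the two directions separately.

(⇒) fails and (⇐) fails.

(⟹) This fails: take t = 13. Then 13 ≡ 6 (mod 7), but 13² = 169 ≡ 1 (mod 14), not 8.

(⟸) This fails: take t = 8. Then 8² = 64 ≡ 8 (mod 14), yet 8 ≡ 1 (mod 7), not 6.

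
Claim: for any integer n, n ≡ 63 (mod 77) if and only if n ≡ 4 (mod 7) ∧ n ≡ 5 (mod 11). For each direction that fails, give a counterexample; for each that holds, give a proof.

(⇒) This fails: n = 63 gives 63 ≡ 63 (mod 77) but 63 ≡ 0 (mod 7), so the conjunction on the right does not hold.

(⇐) This fails: n = 60 satisfies both congruences on the right (60 ≡ 4 mod 7 and 60 ≡ 5 mod 11) yet 60 ≡ 60 (mod 77), not 63.

Neither direction holds.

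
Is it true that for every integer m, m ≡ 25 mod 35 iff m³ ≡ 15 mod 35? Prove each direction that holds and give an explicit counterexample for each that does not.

(⟹) Suppose m ≡ 25 mod 35. Write m = 35j + 25. Then (35j + 25)³ = 42875j³ + 91875j² + 65625j + 15625 = 35(1225j³ + 2625j² + 1875j + 446) + 15, so m³ ≡ 15 (mod 35).

(⟸) This fails: take m = 15. Then 15³ = 3375 ≡ 15 (mod 35), yet 15 ≡ 15 (mod 35), not 25.

Only the forward direction holds.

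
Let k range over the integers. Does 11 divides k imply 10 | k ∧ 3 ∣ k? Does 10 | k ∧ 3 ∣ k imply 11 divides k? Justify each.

Neither implication holds.

(→) This fails: take k = 11. Certainly 11 ∣ 11, but 10 ∤ 11.

(←) This fails: take k = 30. Both 10 ∣ 30 and 3 ∣ 30, yet 30 is not a multiple of 11 (since 30 = 2·11 + 8), so 11 ∤ 30.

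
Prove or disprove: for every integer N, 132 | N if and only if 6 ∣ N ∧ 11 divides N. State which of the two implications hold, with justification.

(⇒) holds; (⇐) fails.

(⇒) If 132 ∣ N, write N = 132q. Since 132 = 22·6, N = 6·(22q), so 6 ∣ N; and since 132 = 12·11, N = 11·(12q), so 11 ∣ N.

(⇐) This fails: take N = 66. Both 6 ∣ 66 and 11 ∣ 66, yet 66 is not a multiple of 132 (since 66 = 0·132 + 66), so 132 ∤ 66.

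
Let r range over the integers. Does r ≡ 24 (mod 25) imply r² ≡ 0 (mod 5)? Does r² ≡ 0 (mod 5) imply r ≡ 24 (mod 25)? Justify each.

Both directions fail.

(→) This fails: take r = 24. Then 24 ≡ 24 (mod 25), but 24² = 576 ≡ 1 (mod 5), not 0.

(←) This fails: take r = 0. Then 0² = 0 ≡ 0 (mod 5), yet 0 ≡ 0 (mod 25), not 24.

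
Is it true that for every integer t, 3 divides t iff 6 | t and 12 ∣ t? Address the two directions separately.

(⇒) fails; (⇐) holds.

(⟸) Suppose 6 ∣ t and 12 ∣ t. Any common multiple of 6 and 12 is a multiple of their lcm; here lcm(6, 12) = 6·12/gcd(6, 12) = 72/6 = 12, so 12 ∣ t. Since 3 ∣ 12, it follows that 3 ∣ t.

(⟹) This fails: take t = 3. Certainly 3 ∣ 3, but 6 ∤ 3.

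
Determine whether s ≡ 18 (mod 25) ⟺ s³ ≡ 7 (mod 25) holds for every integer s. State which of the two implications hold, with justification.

[⇐] Suppose s³ ≡ 7 (mod 25). The only residue r in {0, …, 24} with r³ ≡ 7 (mod 25) is r = 18, so s ≡ 18 (mod 25).

[⇒] Suppose s ≡ 18 (mod 25). Write s = 25j + 18. Then (25j + 18)³ = 15625j³ + 33750j² + 24300j + 5832 = 25(625j³ + 1350j² + 972j + 233) + 7, so s³ ≡ 7 (mod 25).

Both implications hold.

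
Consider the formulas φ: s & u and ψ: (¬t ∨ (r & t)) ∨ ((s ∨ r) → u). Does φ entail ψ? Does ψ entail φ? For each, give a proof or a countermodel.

(⇒) holds; (⇐) fails.

(⇒) Assume the antecedent. If r is true, (¬t ∨ (r & t)) ∨ ((s ∨ r) → u) reduces to true regardless of the other variables. If r is false, the antecedent forces (r = F, t = F, u = T, s = T) or (r = F, t = T, u = T, s = T), and (¬t ∨ (r & t)) ∨ ((s ∨ r) → u) holds there. Either way (¬t ∨ (r & t)) ∨ ((s ∨ r) → u) holds.

(⇐) This fails. Under r = F, t = F, u = F, s = F, the left side is false but the right side is true.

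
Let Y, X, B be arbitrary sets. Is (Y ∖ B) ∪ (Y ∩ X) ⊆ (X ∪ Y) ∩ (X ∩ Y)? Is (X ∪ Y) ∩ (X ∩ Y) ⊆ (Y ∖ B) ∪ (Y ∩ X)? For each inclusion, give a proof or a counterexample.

Forward inclusion. This inclusion fails. Take Y = {1}, X = ∅, B = ∅; then 1 ∈ (Y ∖ B) ∪ (Y ∩ X) but 1 ∉ (X ∪ Y) ∩ (X ∩ Y).

Reverse inclusion. Let x ∈ (X ∪ Y) ∩ (X ∩ Y). Then either x ∈ Y ∩ X and x ∉ B; or x ∈ Y ∩ X ∩ B. In each case x ∈ (Y ∖ B) ∪ (Y ∩ X), so (X ∪ Y) ∩ (X ∩ Y) ⊆ (Y ∖ B) ∪ (Y ∩ X).

The sets are not equal: only the reverse inclusion holds.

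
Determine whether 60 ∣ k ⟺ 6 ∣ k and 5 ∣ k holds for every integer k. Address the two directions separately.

(⇒) holds; (⇐) fails.

(⟹) If 60 ∣ k, write k = 60q. Since 60 = 10·6, k = 6·(10q), so 6 ∣ k; and since 60 = 12·5, k = 5·(12q), so 5 ∣ k.

(⟸) This fails: take k = 30. Both 6 ∣ 30 and 5 ∣ 30, yet 30 is not a multiple of 60 (since 30 = 0·60 + 30), so 60 ∤ 30.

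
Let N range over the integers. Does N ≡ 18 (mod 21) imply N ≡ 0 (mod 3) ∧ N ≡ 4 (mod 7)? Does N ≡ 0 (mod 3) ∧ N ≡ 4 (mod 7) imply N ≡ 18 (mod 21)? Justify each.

Both implications hold.

Forward direction. Suppose N ≡ 18 (mod 21); write N = 21j + 18. Since 3 ∣ 21, reducing mod 3 gives N ≡ 18 ≡ 0 (mod 3); since 7 ∣ 21, reducing mod 7 gives N ≡ 18 ≡ 4 (mod 7).

Converse. If N ≡ 0 (mod 3) and N ≡ 4 (mod 7), then by the Chinese remainder theorem N ≡ 18 (mod 21). This is exactly N ≡ 18 (mod 21).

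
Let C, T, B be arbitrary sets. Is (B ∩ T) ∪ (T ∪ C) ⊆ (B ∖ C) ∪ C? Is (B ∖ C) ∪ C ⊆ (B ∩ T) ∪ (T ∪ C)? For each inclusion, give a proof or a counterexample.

Both inclusions fail.

(⊆) This inclusion fails. Take C = ∅, T = {1}, B = ∅; then 1 ∈ (B ∩ T) ∪ (T ∪ C) but 1 ∉ (B ∖ C) ∪ C.

(⊇) This inclusion fails. Take C = ∅, T = ∅, B = {1}; then 1 ∈ (B ∖ C) ∪ C but 1 ∉ (B ∩ T) ∪ (T ∪ C).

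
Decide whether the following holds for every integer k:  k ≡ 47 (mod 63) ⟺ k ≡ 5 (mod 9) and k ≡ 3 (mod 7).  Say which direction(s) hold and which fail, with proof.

(⇒) fails and (⇐) fails.

(⟹) This fails: k = 47 gives 47 ≡ 47 (mod 63) but 47 ≡ 2 (mod 9), so the conjunction on the right does not hold.

(⟸) This fails: k = 59 satisfies both congruences on the right (59 ≡ 5 mod 9 and 59 ≡ 3 mod 7) yet 59 ≡ 59 (mod 63), not 47.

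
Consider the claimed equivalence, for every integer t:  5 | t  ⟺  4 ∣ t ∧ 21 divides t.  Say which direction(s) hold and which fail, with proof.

(⟹) This fails: take t = 5. Certainly 5 ∣ 5, but 4 ∤ 5.

(⟸) This fails: take t = 84. Both 4 ∣ 84 and 21 ∣ 84, yet 84 is not a multiple of 5 (since 84 = 16·5 + 4), so 5 ∤ 84.

Neither direction holds.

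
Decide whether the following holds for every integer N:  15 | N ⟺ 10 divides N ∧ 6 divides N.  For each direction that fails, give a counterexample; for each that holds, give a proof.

(→) This fails: take N = 15. Certainly 15 ∣ 15, but 10 ∤ 15.

(←) Suppose 10 ∣ N and 6 ∣ N. Any common multiple of 10 and 6 is a multiple of their lcm; here lcm(10, 6) = 10·6/gcd(10, 6) = 60/2 = 30, so 30 ∣ N. Since 15 ∣ 30, it follows that 15 ∣ N.

Only the converse holds.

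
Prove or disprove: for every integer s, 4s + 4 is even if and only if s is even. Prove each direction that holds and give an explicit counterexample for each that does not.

(→) This fails: take s = 7. Then 4s + 4 = 32, which is even, yet s = 7 is odd, not even.

(←) Suppose s is even. Since 4 is even, 4s is even for every s, so 4s + 4 has the same parity as 4, which is even. Hence 4s + 4 is even.

Not equivalent: only (⇐) holds.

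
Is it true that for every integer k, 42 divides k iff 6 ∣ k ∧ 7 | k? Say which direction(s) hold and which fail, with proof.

Equivalent; both directions hold.

Forward direction. If 42 ∣ k, write k = 42q. Since 42 = 7·6, k = 6·(7q), so 6 ∣ k; and since 42 = 6·7, k = 7·(6q), so 7 ∣ k.

Converse. Suppose 6 ∣ k and 7 ∣ k. Any common multiple of 6 and 7 is a multiple of their lcm; here gcd(6, 7) = 1, so lcm(6, 7) = 6·7 = 42, so 42 ∣ k.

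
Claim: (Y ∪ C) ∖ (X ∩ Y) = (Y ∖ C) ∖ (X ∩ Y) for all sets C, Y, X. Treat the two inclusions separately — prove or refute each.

(⊆) This inclusion fails. Take C = {1}, Y = ∅, X = ∅; then 1 ∈ (Y ∪ C) ∖ (X ∩ Y) but 1 ∉ (Y ∖ C) ∖ (X ∩ Y).

(⊇) Let x ∈ (Y ∖ C) ∖ (X ∩ Y). Then x ∈ Y and x ∉ C, X, from which x ∈ (Y ∪ C) ∖ (X ∩ Y).

(⊆) fails; (⊇) holds.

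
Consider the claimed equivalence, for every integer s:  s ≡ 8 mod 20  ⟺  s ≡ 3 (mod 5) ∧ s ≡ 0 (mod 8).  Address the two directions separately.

(⇒) fails; (⇐) holds.

(→) This fails: s = 28 gives 28 ≡ 8 (mod 20) but 28 ≡ 4 (mod 8), so the conjunction on the right does not hold.

(←) Conversely, if s ≡ 3 (mod 5) and s ≡ 0 (mod 8), then by the Chinese remainder theorem s ≡ 8 (mod 40). Since 8 ≡ 8 (mod 20) and 20 ∣ 40, we get s ≡ 8 (mod 20).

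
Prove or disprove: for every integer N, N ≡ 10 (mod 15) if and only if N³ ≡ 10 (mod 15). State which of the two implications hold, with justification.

(⇒) Suppose N ≡ 10 (mod 15). Write N = 15j + 10. Then (15j + 10)³ = 3375j³ + 6750j² + 4500j + 1000 = 15(225j³ + 450j² + 300j + 66) + 10, so N³ ≡ 10 (mod 15).

(⇐) Conversely, suppose N³ ≡ 10 (mod 15). The only residue r in {0, …, 14} with r³ ≡ 10 (mod 15) is r = 10, so N ≡ 10 (mod 15).

Both implications hold.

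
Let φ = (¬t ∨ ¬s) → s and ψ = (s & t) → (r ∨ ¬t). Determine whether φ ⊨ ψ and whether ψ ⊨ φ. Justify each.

Both directions fail.

[⇒] This fails. Under t = T, r = F, s = T, the left side is true but the right side is false.

[⇐] This fails. Under t = F, r = F, s = F, the left side is false but the right side is true.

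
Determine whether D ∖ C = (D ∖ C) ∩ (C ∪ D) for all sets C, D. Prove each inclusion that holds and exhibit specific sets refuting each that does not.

(⟹) Let x ∈ D ∖ C. Then x ∈ D and x ∉ C, from which x ∈ (D ∖ C) ∩ (C ∪ D).

(⟸) Let x ∈ (D ∖ C) ∩ (C ∪ D). Then x ∈ D and x ∉ C, from which x ∈ D ∖ C.

Both inclusions hold.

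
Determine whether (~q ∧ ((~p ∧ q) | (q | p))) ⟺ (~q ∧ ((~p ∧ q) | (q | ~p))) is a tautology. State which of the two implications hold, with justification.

Forward direction. This fails. Under p = T, q = F, the left side is true but the right side is false.

Converse. This fails. Under p = F, q = F, the left side is false but the right side is true.

Neither direction holds.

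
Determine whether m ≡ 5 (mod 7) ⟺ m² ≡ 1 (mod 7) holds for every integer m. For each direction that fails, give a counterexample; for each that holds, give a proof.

(⇒) This fails: take m = 5. Then 5 ≡ 5 (mod 7), but 5² = 25 ≡ 4 (mod 7), not 1.

(⇐) This fails: take m = 1. Then 1² = 1 ≡ 1 (mod 7), yet 1 ≡ 1 (mod 7), not 5.

Both directions fail.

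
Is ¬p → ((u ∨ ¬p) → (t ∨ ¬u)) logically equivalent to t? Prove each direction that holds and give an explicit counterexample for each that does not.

(⇒) fails; (⇐) holds.

(⟹) This fails. Under t = F, p = F, u = F, the left side is true but the right side is false.

(⟸) Assume the antecedent. If t is true, ¬p → ((u ∨ ¬p) → (t ∨ ¬u)) reduces to true regardless of the other variables. If t is false, the antecedent cannot hold. Either way ¬p → ((u ∨ ¬p) → (t ∨ ¬u)) holds.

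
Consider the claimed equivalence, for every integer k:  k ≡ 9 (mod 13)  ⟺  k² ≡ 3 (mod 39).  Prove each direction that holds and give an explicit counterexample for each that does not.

(→) This fails: take k = 22. Then 22 ≡ 9 (mod 13), but 22² = 484 ≡ 16 (mod 39), not 3.

(←) This fails: take k = 30. Then 30² = 900 ≡ 3 (mod 39), yet 30 ≡ 4 (mod 13), not 9.

Neither direction holds.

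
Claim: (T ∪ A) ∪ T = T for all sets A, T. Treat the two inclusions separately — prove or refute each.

(⊆) fails; (⊇) holds.

(⟹) This inclusion fails. Take A = {1}, T = ∅; then 1 ∈ (T ∪ A) ∪ T but 1 ∉ T.

(⟸) Let x ∈ T. Then either x ∈ T and x ∉ A; or x ∈ A ∩ T. In each case x ∈ (T ∪ A) ∪ T, so T ⊆ (T ∪ A) ∪ T.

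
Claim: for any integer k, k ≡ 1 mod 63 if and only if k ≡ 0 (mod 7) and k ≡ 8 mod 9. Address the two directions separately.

Neither direction holds.

(⟹) This fails: k = 1 gives 1 ≡ 1 (mod 63) but 1 ≡ 1 (mod 7), so the conjunction on the right does not hold.

(⟸) This fails: k = 35 satisfies both congruences on the right (35 ≡ 0 mod 7 and 35 ≡ 8 mod 9) yet 35 ≡ 35 (mod 63), not 1.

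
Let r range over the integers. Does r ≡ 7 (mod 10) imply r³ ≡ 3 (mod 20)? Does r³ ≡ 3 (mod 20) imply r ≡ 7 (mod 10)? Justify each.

Only the converse holds.

[⇒] This fails: take r = 17. Then 17 ≡ 7 (mod 10), but 17³ = 4913 ≡ 13 (mod 20), not 3.

[⇐] Conversely, the residues r modulo 20 with r³ ≡ 3 (mod 20) are exactly {7}, and each is ≡ 7 (mod 10).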